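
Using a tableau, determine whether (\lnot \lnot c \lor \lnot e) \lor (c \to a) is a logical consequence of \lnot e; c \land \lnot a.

Yes

Initial set: {\lnot e; (c \land \lnot a); \lnot ((\lnot \lnot c \lor \lnot e) \lor (c \to a))}.
(c \land \lnot a): α-rule — add c, \lnot a.
\lnot ((\lnot \lnot c \lor \lnot e) \lor (c \to a)): α-rule — add \lnot (\lnot \lnot c \lor \lnot e), \lnot (c \to a).
\lnot (\lnot \lnot c \lor \lnot e): α-rule — add \lnot \lnot \lnot c, \lnot \lnot e.
× closes — contains both e and \lnot e.
All 1 branch closes.
Every branch closed, so the premises entail the conclusion.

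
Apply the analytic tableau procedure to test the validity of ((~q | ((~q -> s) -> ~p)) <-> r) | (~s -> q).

Not valid

Assume the negation and expand:
Initial set: {F (((~q | ((~q -> s) -> ~p)) <-> r) | (~s -> q))}.
F (((~q | ((~q -> s) -> ~p)) <-> r) | (~s -> q)): α-rule — add F ((~q | ((~q -> s) -> ~p)) <-> r), F (~s -> q).
F (~s -> q): α-rule — add T ~s, F q.
F ((~q | ((~q -> s) -> ~p)) <-> r): β-rule — branch into T (~q | ((~q -> s) -> ~p)), F r  //  F (~q | ((~q -> s) -> ~p)), T r.
  branch 1 (add T (~q | ((~q -> s) -> ~p)), F r):
    T (~q | ((~q -> s) -> ~p)): β-rule — branch into T ~q  //  T ((~q -> s) -> ~p).
      branch 1.1 (add T ~q):
        ○ open, literals {q=0, r=0, s=0}.
      branch 1.2 (add T ((~q -> s) -> ~p)):
        T ((~q -> s) -> ~p): β-rule — branch into F (~q -> s)  //  T ~p.
          branch 1.2.1 (add F (~q -> s)):
            F (~q -> s): α-rule — add T ~q, F s.
            ○ open, literals {q=0, r=0, s=0}.
          branch 1.2.2 (add T ~p):
            ○ open, literals {p=0, q=0, r=0, s=0}.
  branch 2 (add F (~q | ((~q -> s) -> ~p)), T r):
    F (~q | ((~q -> s) -> ~p)): α-rule — add F ~q, F ((~q -> s) -> ~p).
    × closes — contains both q and ~q.
1 branch closed, 3 open.
An open branch gives a countermodel: q=0, r=0, s=0 (unmentioned atoms arbitrary); under it the original formula is false.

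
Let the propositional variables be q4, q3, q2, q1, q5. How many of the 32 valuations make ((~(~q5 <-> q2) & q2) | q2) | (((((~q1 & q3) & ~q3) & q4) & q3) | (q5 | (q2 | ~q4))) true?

Initial set: {(((~(~q5 <-> q2) & q2) | q2) | (((((~q1 & q3) & ~q3) & q4) & q3) | (q5 | (q2 | ~q4))))}.
(((~(~q5 <-> q2) & q2) | q2) | (((((~q1 & q3) & ~q3) & q4) & q3) | (q5 | (q2 | ~q4)))): β-rule — branch into ((~(~q5 <-> q2) & q2) | q2)  //  (((((~q1 & q3) & ~q3) & q4) & q3) | (q5 | (q2 | ~q4))).
  branch 1 (add ((~(~q5 <-> q2) & q2) | q2)):
    ((~(~q5 <-> q2) & q2) | q2): β-rule — branch into (~(~q5 <-> q2) & q2)  //  q2.
      branch 1.1 (add (~(~q5 <-> q2) & q2)):
        (~(~q5 <-> q2) & q2): α-rule — add ~(~q5 <-> q2), q2.
        ~(~q5 <-> q2): β-rule — branch into ~q5, ~q2  //  ~~q5, q2.
          branch 1.1.1 (add ~q5, ~q2):
            × closes — contains both q2 and ~q2.
          branch 1.1.2 (add ~~q5, q2):
            ○ open, literals {q2=true, q5=true}.
      branch 1.2 (add q2):
        ○ open, literals {q2=true}.
  branch 2 (add (((((~q1 & q3) & ~q3) & q4) & q3) | (q5 | (q2 | ~q4)))):
    (((((~q1 & q3) & ~q3) & q4) & q3) | (q5 | (q2 | ~q4))): β-rule — branch into ((((~q1 & q3) & ~q3) & q4) & q3)  //  (q5 | (q2 | ~q4)).
      branch 2.1 (add ((((~q1 & q3) & ~q3) & q4) & q3)):
        ((((~q1 & q3) & ~q3) & q4) & q3): α-rule — add (((~q1 & q3) & ~q3) & q4), q3.
        (((~q1 & q3) & ~q3) & q4): α-rule — add ((~q1 & q3) & ~q3), q4.
        ((~q1 & q3) & ~q3): α-rule — add (~q1 & q3), ~q3.
        × closes — contains both q3 and ~q3.
      branch 2.2 (add (q5 | (q2 | ~q4))):
        (q5 | (q2 | ~q4)): β-rule — branch into q5  //  (q2 | ~q4).
          branch 2.2.1 (add q5):
            ○ open, literals {q5=true}.
          branch 2.2.2 (add (q2 | ~q4)):
            (q2 | ~q4): β-rule — branch into q2  //  ~q4.
              branch 2.2.2.1 (add q2):
                ○ open, literals {q2=true}.
              branch 2.2.2.2 (add ~q4):
                ○ open, literals {q4=false}.
2 branches closed, 5 open.
Each open branch fixes some atoms; the unmentioned ones are free. Counting distinct full assignments: branch {q2=true, q5=true} (q4, q3, q1) contributes 8 new; branch {q2=true} (q4, q3, q1, q5) contributes 8 new; branch {q5=true} (q4, q3, q2, q1) contributes 8 new; branch {q2=true} (q4, q3, q1, q5) contributes 0 new; branch {q4=false} (q3, q2, q1, q5) contributes 4 new. Total: 28.

28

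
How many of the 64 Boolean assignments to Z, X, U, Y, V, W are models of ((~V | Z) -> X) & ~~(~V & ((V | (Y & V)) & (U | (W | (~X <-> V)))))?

Initial set: {(((~V | Z) -> X) & ~~(~V & ((V | (Y & V)) & (U | (W | (~X <-> V))))))}.
(((~V | Z) -> X) & ~~(~V & ((V | (Y & V)) & (U | (W | (~X <-> V)))))): α-rule — add ((~V | Z) -> X), ~~(~V & ((V | (Y & V)) & (U | (W | (~X <-> V))))).
~~(~V & ((V | (Y & V)) & (U | (W | (~X <-> V))))): drop double negation, giving (~V & ((V | (Y & V)) & (U | (W | (~X <-> V))))).
(~V & ((V | (Y & V)) & (U | (W | (~X <-> V))))): α-rule — add ~V, ((V | (Y & V)) & (U | (W | (~X <-> V)))).
((V | (Y & V)) & (U | (W | (~X <-> V)))): α-rule — add (V | (Y & V)), (U | (W | (~X <-> V))).
((~V | Z) -> X): β-rule — branch into ~(~V | Z)  //  X.
  branch 1 (add ~(~V | Z)):
    ~(~V | Z): α-rule — add ~~V, ~Z.
    × closes — contains both V and ~V.
  branch 2 (add X):
    (V | (Y & V)): β-rule — branch into V  //  (Y & V).
      branch 2.1 (add V):
        × closes — contains both V and ~V.
      branch 2.2 (add (Y & V)):
        (Y & V): α-rule — add Y, V.
        × closes — contains both V and ~V.
All 3 branches close.
No open branches: the formula has 0 satisfying assignments.

0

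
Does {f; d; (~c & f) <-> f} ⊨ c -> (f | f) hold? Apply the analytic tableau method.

Initial set: {T f; T d; T ((~c & f) <-> f); F (c -> (f | f))}.
F (c -> (f | f)): α-rule — add T c, F (f | f).
F (f | f): α-rule — add F f, F f.
× closes — contains both f and ~f.
All 1 branch closes.
Every branch closed, so the premises entail the conclusion.

Yes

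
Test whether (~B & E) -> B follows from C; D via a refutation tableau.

No

Initial set: {C; D; ~((~B & E) -> B)}.
~((~B & E) -> B): α-rule — add (~B & E), ~B.
(~B & E): α-rule — add ~B, E.
○ open, literals {B=F, C=T, D=T, E=T}.
0 branches closed, 1 open.
An open branch gives a countermodel: B=F, C=T, D=T, E=T (unmentioned atoms arbitrary); the premises hold there but the conclusion fails.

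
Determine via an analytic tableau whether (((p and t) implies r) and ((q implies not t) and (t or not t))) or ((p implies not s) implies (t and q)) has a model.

Initial set: {T ((((p and t) implies r) and ((q implies not t) and (t or not t))) or ((p implies not s) implies (t and q)))}.
T ((((p and t) implies r) and ((q implies not t) and (t or not t))) or ((p implies not s) implies (t and q))): β-rule — branch into T (((p and t) implies r) and ((q implies not t) and (t or not t)))  //  T ((p implies not s) implies (t and q)).
  branch 1 (add T (((p and t) implies r) and ((q implies not t) and (t or not t)))):
    T (((p and t) implies r) and ((q implies not t) and (t or not t))): α-rule — add T ((p and t) implies r), T ((q implies not t) and (t or not t)).
    T ((q implies not t) and (t or not t)): α-rule — add T (q implies not t), T (t or not t).
    T ((p and t) implies r): β-rule — branch into F (p and t)  //  T r.
      branch 1.1 (add F (p and t)):
        T (q implies not t): β-rule — branch into F q  //  T not t.
          branch 1.1.1 (add F q):
            T (t or not t): β-rule — branch into T t  //  T not t.
              branch 1.1.1.1 (add T t):
                F (p and t): β-rule — branch into F p  //  F t.
                  branch 1.1.1.1.1 (add F p):
                    ○ open, literals {p=F, q=F, t=T}.
                  branch 1.1.1.1.2 (add F t):
                    × closes — contains both t and not t.
              branch 1.1.1.2 (add T not t):
                F (p and t): β-rule — branch into F p  //  F t.
                  branch 1.1.1.2.1 (add F p):
                    ○ open, literals {p=F, q=F, t=F}.
                  branch 1.1.1.2.2 (add F t):
                    ○ open, literals {q=F, t=F}.
          branch 1.1.2 (add T not t):
            T (t or not t): β-rule — branch into T t  //  T not t.
              branch 1.1.2.1 (add T t):
                × closes — contains both t and not t.
              branch 1.1.2.2 (add T not t):
                F (p and t): β-rule — branch into F p  //  F t.
                  branch 1.1.2.2.1 (add F p):
                    ○ open, literals {p=F, t=F}.
                  branch 1.1.2.2.2 (add F t):
                    ○ open, literals {t=F}.
      branch 1.2 (add T r):
        T (q implies not t): β-rule — branch into F q  //  T not t.
          branch 1.2.1 (add F q):
            T (t or not t): β-rule — branch into T t  //  T not t.
              branch 1.2.1.1 (add T t):
                ○ open, literals {q=F, r=T, t=T}.
              branch 1.2.1.2 (add T not t):
                ○ open, literals {q=F, r=T, t=F}.
          branch 1.2.2 (add T not t):
            T (t or not t): β-rule — branch into T t  //  T not t.
              branch 1.2.2.1 (add T t):
                × closes — contains both t and not t.
              branch 1.2.2.2 (add T not t):
                ○ open, literals {r=T, t=F}.
  branch 2 (add T ((p implies not s) implies (t and q))):
    T ((p implies not s) implies (t and q)): β-rule — branch into F (p implies not s)  //  T (t and q).
      branch 2.1 (add F (p implies not s)):
        F (p implies not s): α-rule — add T p, F not s.
        ○ open, literals {p=T, s=T}.
      branch 2.2 (add T (t and q)):
        T (t and q): α-rule — add T t, T q.
        ○ open, literals {q=T, t=T}.
3 branches closed, 10 open.
An open branch gives a satisfying assignment: p=F, q=F, t=T.

Satisfiable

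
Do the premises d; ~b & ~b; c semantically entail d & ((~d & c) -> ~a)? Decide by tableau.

Initial set: {T d; T (~b & ~b); T c; F (d & ((~d & c) -> ~a))}.
T (~b & ~b): α-rule — add T ~b, T ~b.
F (d & ((~d & c) -> ~a)): β-rule — branch into F d  //  F ((~d & c) -> ~a).
  branch 1 (add F d):
    × closes — contains both d and ~d.
  branch 2 (add F ((~d & c) -> ~a)):
    F ((~d & c) -> ~a): α-rule — add T (~d & c), F ~a.
    T (~d & c): α-rule — add T ~d, T c.
    × closes — contains both d and ~d.
All 2 branches close.
Every branch closed, so the premises entail the conclusion.

Yes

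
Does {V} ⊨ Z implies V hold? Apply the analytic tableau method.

Initial set: {T V; F (Z implies V)}.
F (Z implies V): α-rule — add T Z, F V.
× closes — contains both V and not V.
All 1 branch closes.
Every branch closed, so the premises entail the conclusion.

Yes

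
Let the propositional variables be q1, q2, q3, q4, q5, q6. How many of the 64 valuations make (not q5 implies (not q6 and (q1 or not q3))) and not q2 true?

22

Initial set: {T ((not q5 implies (not q6 and (q1 or not q3))) and not q2)}.
T ((not q5 implies (not q6 and (q1 or not q3))) and not q2): α-rule — add T (not q5 implies (not q6 and (q1 or not q3))), T not q2.
T (not q5 implies (not q6 and (q1 or not q3))): β-rule — branch into F not q5  //  T (not q6 and (q1 or not q3)).
  branch 1 (add F not q5):
    ○ open, literals {q2=false, q5=true}.
  branch 2 (add T (not q6 and (q1 or not q3))):
    T (not q6 and (q1 or not q3)): α-rule — add T not q6, T (q1 or not q3).
    T (q1 or not q3): β-rule — branch into T q1  //  T not q3.
      branch 2.1 (add T q1):
        ○ open, literals {q1=true, q2=false, q6=false}.
      branch 2.2 (add T not q3):
        ○ open, literals {q2=false, q3=false, q6=false}.
0 branches closed, 3 open.
Each open branch fixes some atoms; the unmentioned ones are free. Counting distinct full assignments: branch {q2=false, q5=true} (q1, q3, q4, q6) contributes 16 new; branch {q1=true, q2=false, q6=false} (q3, q4, q5) contributes 4 new; branch {q2=false, q3=false, q6=false} (q1, q4, q5) contributes 2 new. Total: 22.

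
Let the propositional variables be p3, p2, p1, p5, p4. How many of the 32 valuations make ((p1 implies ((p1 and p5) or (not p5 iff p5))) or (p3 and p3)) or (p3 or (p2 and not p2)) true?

28

Initial set: {(((p1 implies ((p1 and p5) or (not p5 iff p5))) or (p3 and p3)) or (p3 or (p2 and not p2)))}.
(((p1 implies ((p1 and p5) or (not p5 iff p5))) or (p3 and p3)) or (p3 or (p2 and not p2))): β-rule — branch into ((p1 implies ((p1 and p5) or (not p5 iff p5))) or (p3 and p3))  //  (p3 or (p2 and not p2)).
  branch 1 (add ((p1 implies ((p1 and p5) or (not p5 iff p5))) or (p3 and p3))):
    ((p1 implies ((p1 and p5) or (not p5 iff p5))) or (p3 and p3)): β-rule — branch into (p1 implies ((p1 and p5) or (not p5 iff p5)))  //  (p3 and p3).
      branch 1.1 (add (p1 implies ((p1 and p5) or (not p5 iff p5)))):
        (p1 implies ((p1 and p5) or (not p5 iff p5))): β-rule — branch into not p1  //  ((p1 and p5) or (not p5 iff p5)).
          branch 1.1.1 (add not p1):
            ○ open, literals {p1=F}.
          branch 1.1.2 (add ((p1 and p5) or (not p5 iff p5))):
            ((p1 and p5) or (not p5 iff p5)): β-rule — branch into (p1 and p5)  //  (not p5 iff p5).
              branch 1.1.2.1 (add (p1 and p5)):
                (p1 and p5): α-rule — add p1, p5.
                ○ open, literals {p1=T, p5=T}.
              branch 1.1.2.2 (add (not p5 iff p5)):
                (not p5 iff p5): β-rule — branch into not p5, p5  //  not not p5, not p5.
                  branch 1.1.2.2.1 (add not p5, p5):
                    × closes — contains both p5 and not p5.
                  branch 1.1.2.2.2 (add not not p5, not p5):
                    × closes — contains both p5 and not p5.
      branch 1.2 (add (p3 and p3)):
        (p3 and p3): α-rule — add p3, p3.
        ○ open, literals {p3=T}.
  branch 2 (add (p3 or (p2 and not p2))):
    (p3 or (p2 and not p2)): β-rule — branch into p3  //  (p2 and not p2).
      branch 2.1 (add p3):
        ○ open, literals {p3=T}.
      branch 2.2 (add (p2 and not p2)):
        (p2 and not p2): α-rule — add p2, not p2.
        × closes — contains both p2 and not p2.
3 branches closed, 4 open.
Each open branch fixes some atoms; the unmentioned ones are free. Counting distinct full assignments: branch {p1=F} (p3, p2, p5, p4) contributes 16 new; branch {p1=T, p5=T} (p3, p2, p4) contributes 8 new; branch {p3=T} (p2, p1, p5, p4) contributes 4 new; branch {p3=T} (p2, p1, p5, p4) contributes 0 new. Total: 28.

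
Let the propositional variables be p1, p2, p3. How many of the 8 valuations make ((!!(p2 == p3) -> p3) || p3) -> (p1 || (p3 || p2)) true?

8

Initial set: {(((!!(p2 == p3) -> p3) || p3) -> (p1 || (p3 || p2)))}.
(((!!(p2 == p3) -> p3) || p3) -> (p1 || (p3 || p2))): β-rule — branch into !((!!(p2 == p3) -> p3) || p3)  //  (p1 || (p3 || p2)).
  branch 1 (add !((!!(p2 == p3) -> p3) || p3)):
    !((!!(p2 == p3) -> p3) || p3): α-rule — add !(!!(p2 == p3) -> p3), !p3.
    !(!!(p2 == p3) -> p3): α-rule — add !!(p2 == p3), !p3.
    !!(p2 == p3): drop double negation, giving (p2 == p3).
    (p2 == p3): β-rule — branch into p2, p3  //  !p2, !p3.
      branch 1.1 (add p2, p3):
        × closes — contains both p3 and !p3.
      branch 1.2 (add !p2, !p3):
        ○ open, literals {p2=false, p3=false}.
  branch 2 (add (p1 || (p3 || p2))):
    (p1 || (p3 || p2)): β-rule — branch into p1  //  (p3 || p2).
      branch 2.1 (add p1):
        ○ open, literals {p1=true}.
      branch 2.2 (add (p3 || p2)):
        (p3 || p2): β-rule — branch into p3  //  p2.
          branch 2.2.1 (add p3):
            ○ open, literals {p3=true}.
          branch 2.2.2 (add p2):
            ○ open, literals {p2=true}.
1 branch closed, 4 open.
Each open branch fixes some atoms; the unmentioned ones are free. Counting distinct full assignments: branch {p2=false, p3=false} (p1) contributes 2 new; branch {p1=true} (p2, p3) contributes 3 new; branch {p3=true} (p1, p2) contributes 2 new; branch {p2=true} (p1, p3) contributes 1 new. Total: 8.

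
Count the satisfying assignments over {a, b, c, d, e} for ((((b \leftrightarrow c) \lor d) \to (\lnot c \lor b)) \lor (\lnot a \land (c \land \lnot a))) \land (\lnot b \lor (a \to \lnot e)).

26

Initial set: {(((((b \leftrightarrow c) \lor d) \to (\lnot c \lor b)) \lor (\lnot a \land (c \land \lnot a))) \land (\lnot b \lor (a \to \lnot e)))}.
(((((b \leftrightarrow c) \lor d) \to (\lnot c \lor b)) \lor (\lnot a \land (c \land \lnot a))) \land (\lnot b \lor (a \to \lnot e))): α-rule — add ((((b \leftrightarrow c) \lor d) \to (\lnot c \lor b)) \lor (\lnot a \land (c \land \lnot a))), (\lnot b \lor (a \to \lnot e)).
((((b \leftrightarrow c) \lor d) \to (\lnot c \lor b)) \lor (\lnot a \land (c \land \lnot a))): β-rule — branch into (((b \leftrightarrow c) \lor d) \to (\lnot c \lor b))  //  (\lnot a \land (c \land \lnot a)).
  branch 1 (add (((b \leftrightarrow c) \lor d) \to (\lnot c \lor b))):
    (\lnot b \lor (a \to \lnot e)): β-rule — branch into \lnot b  //  (a \to \lnot e).
      branch 1.1 (add \lnot b):
        (((b \leftrightarrow c) \lor d) \to (\lnot c \lor b)): β-rule — branch into \lnot ((b \leftrightarrow c) \lor d)  //  (\lnot c \lor b).
          branch 1.1.1 (add \lnot ((b \leftrightarrow c) \lor d)):
            \lnot ((b \leftrightarrow c) \lor d): α-rule — add \lnot (b \leftrightarrow c), \lnot d.
            \lnot (b \leftrightarrow c): β-rule — branch into b, \lnot c  //  \lnot b, c.
              branch 1.1.1.1 (add b, \lnot c):
                × closes — contains both b and \lnot b.
              branch 1.1.1.2 (add \lnot b, c):
                ○ open, literals {b=false, c=true, d=false}.
          branch 1.1.2 (add (\lnot c \lor b)):
            (\lnot c \lor b): β-rule — branch into \lnot c  //  b.
              branch 1.1.2.1 (add \lnot c):
                ○ open, literals {b=false, c=false}.
              branch 1.1.2.2 (add b):
                × closes — contains both b and \lnot b.
      branch 1.2 (add (a \to \lnot e)):
        (((b \leftrightarrow c) \lor d) \to (\lnot c \lor b)): β-rule — branch into \lnot ((b \leftrightarrow c) \lor d)  //  (\lnot c \lor b).
          branch 1.2.1 (add \lnot ((b \leftrightarrow c) \lor d)):
            \lnot ((b \leftrightarrow c) \lor d): α-rule — add \lnot (b \leftrightarrow c), \lnot d.
            (a \to \lnot e): β-rule — branch into \lnot a  //  \lnot e.
              branch 1.2.1.1 (add \lnot a):
                \lnot (b \leftrightarrow c): β-rule — branch into b, \lnot c  //  \lnot b, c.
                  branch 1.2.1.1.1 (add b, \lnot c):
                    ○ open, literals {a=false, b=true, c=false, d=false}.
                  branch 1.2.1.1.2 (add \lnot b, c):
                    ○ open, literals {a=false, b=false, c=true, d=false}.
              branch 1.2.1.2 (add \lnot e):
                \lnot (b \leftrightarrow c): β-rule — branch into b, \lnot c  //  \lnot b, c.
                  branch 1.2.1.2.1 (add b, \lnot c):
                    ○ open, literals {b=true, c=false, d=false, e=false}.
                  branch 1.2.1.2.2 (add \lnot b, c):
                    ○ open, literals {b=false, c=true, d=false, e=false}.
          branch 1.2.2 (add (\lnot c \lor b)):
            (a \to \lnot e): β-rule — branch into \lnot a  //  \lnot e.
              branch 1.2.2.1 (add \lnot a):
                (\lnot c \lor b): β-rule — branch into \lnot c  //  b.
                  branch 1.2.2.1.1 (add \lnot c):
                    ○ open, literals {a=false, c=false}.
                  branch 1.2.2.1.2 (add b):
                    ○ open, literals {a=false, b=true}.
              branch 1.2.2.2 (add \lnot e):
                (\lnot c \lor b): β-rule — branch into \lnot c  //  b.
                  branch 1.2.2.2.1 (add \lnot c):
                    ○ open, literals {c=false, e=false}.
                  branch 1.2.2.2.2 (add b):
                    ○ open, literals {b=true, e=false}.
  branch 2 (add (\lnot a \land (c \land \lnot a))):
    (\lnot a \land (c \land \lnot a)): α-rule — add \lnot a, (c \land \lnot a).
    (c \land \lnot a): α-rule — add c, \lnot a.
    (\lnot b \lor (a \to \lnot e)): β-rule — branch into \lnot b  //  (a \to \lnot e).
      branch 2.1 (add \lnot b):
        ○ open, literals {a=false, b=false, c=true}.
      branch 2.2 (add (a \to \lnot e)):
        (a \to \lnot e): β-rule — branch into \lnot a  //  \lnot e.
          branch 2.2.1 (add \lnot a):
            ○ open, literals {a=false, c=true}.
          branch 2.2.2 (add \lnot e):
            ○ open, literals {a=false, c=true, e=false}.
2 branches closed, 13 open.
Each open branch fixes some atoms; the unmentioned ones are free. Counting distinct full assignments: branch {b=false, c=true, d=false} (a, e) contributes 4 new; branch {b=false, c=false} (a, d, e) contributes 8 new; branch {a=false, b=true, c=false, d=false} (e) contributes 2 new; branch {a=false, b=false, c=true, d=false} (e) contributes 0 new; branch {b=true, c=false, d=false, e=false} (a) contributes 1 new; branch {b=false, c=true, d=false, e=false} (a) contributes 0 new; branch {a=false, c=false} (b, d, e) contributes 2 new; branch {a=false, b=true} (c, d, e) contributes 4 new; branch {c=false, e=false} (a, b, d) contributes 1 new; branch {b=true, e=false} (a, c, d) contributes 2 new; branch {a=false, b=false, c=true} (d, e) contributes 2 new; branch {a=false, c=true} (b, d, e) contributes 0 new; branch {a=false, c=true, e=false} (b, d) contributes 0 new. Total: 26.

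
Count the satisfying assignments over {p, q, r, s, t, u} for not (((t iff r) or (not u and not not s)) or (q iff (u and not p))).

Initial set: {T not (((t iff r) or (not u and not not s)) or (q iff (u and not p)))}.
T not (((t iff r) or (not u and not not s)) or (q iff (u and not p))): α-rule — add F ((t iff r) or (not u and not not s)), F (q iff (u and not p)).
F ((t iff r) or (not u and not not s)): α-rule — add F (t iff r), F (not u and not not s).
F (q iff (u and not p)): β-rule — branch into T q, F (u and not p)  //  F q, T (u and not p).
  branch 1 (add T q, F (u and not p)):
    F (t iff r): β-rule — branch into T t, F r  //  F t, T r.
      branch 1.1 (add T t, F r):
        F (not u and not not s): β-rule — branch into F not u  //  F not not s.
          branch 1.1.1 (add F not u):
            F (u and not p): β-rule — branch into F u  //  F not p.
              branch 1.1.1.1 (add F u):
                × closes — contains both u and not u.
              branch 1.1.1.2 (add F not p):
                ○ open, literals {p=true, q=true, r=false, t=true, u=true}.
          branch 1.1.2 (add F not not s):
            F not not s: drop double negation, giving F s.
            F (u and not p): β-rule — branch into F u  //  F not p.
              branch 1.1.2.1 (add F u):
                ○ open, literals {q=true, r=false, s=false, t=true, u=false}.
              branch 1.1.2.2 (add F not p):
                ○ open, literals {p=true, q=true, r=false, s=false, t=true}.
      branch 1.2 (add F t, T r):
        F (not u and not not s): β-rule — branch into F not u  //  F not not s.
          branch 1.2.1 (add F not u):
            F (u and not p): β-rule — branch into F u  //  F not p.
              branch 1.2.1.1 (add F u):
                × closes — contains both u and not u.
              branch 1.2.1.2 (add F not p):
                ○ open, literals {p=true, q=true, r=true, t=false, u=true}.
          branch 1.2.2 (add F not not s):
            F not not s: drop double negation, giving F s.
            F (u and not p): β-rule — branch into F u  //  F not p.
              branch 1.2.2.1 (add F u):
                ○ open, literals {q=true, r=true, s=false, t=false, u=false}.
              branch 1.2.2.2 (add F not p):
                ○ open, literals {p=true, q=true, r=true, s=false, t=false}.
  branch 2 (add F q, T (u and not p)):
    T (u and not p): α-rule — add T u, T not p.
    F (t iff r): β-rule — branch into T t, F r  //  F t, T r.
      branch 2.1 (add T t, F r):
        F (not u and not not s): β-rule — branch into F not u  //  F not not s.
          branch 2.1.1 (add F not u):
            ○ open, literals {p=false, q=false, r=false, t=true, u=true}.
          branch 2.1.2 (add F not not s):
            F not not s: drop double negation, giving F s.
            ○ open, literals {p=false, q=false, r=false, s=false, t=true, u=true}.
      branch 2.2 (add F t, T r):
        F (not u and not not s): β-rule — branch into F not u  //  F not not s.
          branch 2.2.1 (add F not u):
            ○ open, literals {p=false, q=false, r=true, t=false, u=true}.
          branch 2.2.2 (add F not not s):
            F not not s: drop double negation, giving F s.
            ○ open, literals {p=false, q=false, r=true, s=false, t=false, u=true}.
2 branches closed, 10 open.
Each open branch fixes some atoms; the unmentioned ones are free. Counting distinct full assignments: branch {p=true, q=true, r=false, t=true, u=true} (s) contributes 2 new; branch {q=true, r=false, s=false, t=true, u=false} (p) contributes 2 new; branch {p=true, q=true, r=false, s=false, t=true} (u) contributes 0 new; branch {p=true, q=true, r=true, t=false, u=true} (s) contributes 2 new; branch {q=true, r=true, s=false, t=false, u=false} (p) contributes 2 new; branch {p=true, q=true, r=true, s=false, t=false} (u) contributes 0 new; branch {p=false, q=false, r=false, t=true, u=true} (s) contributes 2 new; branch {p=false, q=false, r=false, s=false, t=true, u=true} (none free) contributes 0 new; branch {p=false, q=false, r=true, t=false, u=true} (s) contributes 2 new; branch {p=false, q=false, r=true, s=false, t=false, u=true} (none free) contributes 0 new. Total: 12.

12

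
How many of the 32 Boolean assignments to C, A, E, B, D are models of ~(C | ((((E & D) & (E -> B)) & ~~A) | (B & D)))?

Initial set: {T ~(C | ((((E & D) & (E -> B)) & ~~A) | (B & D)))}.
T ~(C | ((((E & D) & (E -> B)) & ~~A) | (B & D))): α-rule — add F C, F ((((E & D) & (E -> B)) & ~~A) | (B & D)).
F ((((E & D) & (E -> B)) & ~~A) | (B & D)): α-rule — add F (((E & D) & (E -> B)) & ~~A), F (B & D).
F (((E & D) & (E -> B)) & ~~A): β-rule — branch into F ((E & D) & (E -> B))  //  F ~~A.
  branch 1 (add F ((E & D) & (E -> B))):
    F (B & D): β-rule — branch into F B  //  F D.
      branch 1.1 (add F B):
        F ((E & D) & (E -> B)): β-rule — branch into F (E & D)  //  F (E -> B).
          branch 1.1.1 (add F (E & D)):
            F (E & D): β-rule — branch into F E  //  F D.
              branch 1.1.1.1 (add F E):
                ○ open, literals {B=F, C=F, E=F}.
              branch 1.1.1.2 (add F D):
                ○ open, literals {B=F, C=F, D=F}.
          branch 1.1.2 (add F (E -> B)):
            F (E -> B): α-rule — add T E, F B.
            ○ open, literals {B=F, C=F, E=T}.
      branch 1.2 (add F D):
        F ((E & D) & (E -> B)): β-rule — branch into F (E & D)  //  F (E -> B).
          branch 1.2.1 (add F (E & D)):
            F (E & D): β-rule — branch into F E  //  F D.
              branch 1.2.1.1 (add F E):
                ○ open, literals {C=F, D=F, E=F}.
              branch 1.2.1.2 (add F D):
                ○ open, literals {C=F, D=F}.
          branch 1.2.2 (add F (E -> B)):
            F (E -> B): α-rule — add T E, F B.
            ○ open, literals {B=F, C=F, D=F, E=T}.
  branch 2 (add F ~~A):
    F ~~A: drop double negation, giving F A.
    F (B & D): β-rule — branch into F B  //  F D.
      branch 2.1 (add F B):
        ○ open, literals {A=F, B=F, C=F}.
      branch 2.2 (add F D):
        ○ open, literals {A=F, C=F, D=F}.
0 branches closed, 8 open.
Each open branch fixes some atoms; the unmentioned ones are free. Counting distinct full assignments: branch {B=F, C=F, E=F} (A, D) contributes 4 new; branch {B=F, C=F, D=F} (A, E) contributes 2 new; branch {B=F, C=F, E=T} (A, D) contributes 2 new; branch {C=F, D=F, E=F} (A, B) contributes 2 new; branch {C=F, D=F} (A, E, B) contributes 2 new; branch {B=F, C=F, D=F, E=T} (A) contributes 0 new; branch {A=F, B=F, C=F} (E, D) contributes 0 new; branch {A=F, C=F, D=F} (E, B) contributes 0 new. Total: 12.

12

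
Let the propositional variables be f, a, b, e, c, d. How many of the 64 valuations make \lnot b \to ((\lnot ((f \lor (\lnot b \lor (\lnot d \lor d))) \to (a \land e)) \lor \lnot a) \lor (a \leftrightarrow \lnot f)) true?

Initial set: {(\lnot b \to ((\lnot ((f \lor (\lnot b \lor (\lnot d \lor d))) \to (a \land e)) \lor \lnot a) \lor (a \leftrightarrow \lnot f)))}.
(\lnot b \to ((\lnot ((f \lor (\lnot b \lor (\lnot d \lor d))) \to (a \land e)) \lor \lnot a) \lor (a \leftrightarrow \lnot f))): β-rule — branch into \lnot \lnot b  //  ((\lnot ((f \lor (\lnot b \lor (\lnot d \lor d))) \to (a \land e)) \lor \lnot a) \lor (a \leftrightarrow \lnot f)).
  branch 1 (add \lnot \lnot b):
    ○ open, literals {b=1}.
  branch 2 (add ((\lnot ((f \lor (\lnot b \lor (\lnot d \lor d))) \to (a \land e)) \lor \lnot a) \lor (a \leftrightarrow \lnot f))):
    ((\lnot ((f \lor (\lnot b \lor (\lnot d \lor d))) \to (a \land e)) \lor \lnot a) \lor (a \leftrightarrow \lnot f)): β-rule — branch into (\lnot ((f \lor (\lnot b \lor (\lnot d \lor d))) \to (a \land e)) \lor \lnot a)  //  (a \leftrightarrow \lnot f).
      branch 2.1 (add (\lnot ((f \lor (\lnot b \lor (\lnot d \lor d))) \to (a \land e)) \lor \lnot a)):
        (\lnot ((f \lor (\lnot b \lor (\lnot d \lor d))) \to (a \land e)) \lor \lnot a): β-rule — branch into \lnot ((f \lor (\lnot b \lor (\lnot d \lor d))) \to (a \land e))  //  \lnot a.
          branch 2.1.1 (add \lnot ((f \lor (\lnot b \lor (\lnot d \lor d))) \to (a \land e))):
            \lnot ((f \lor (\lnot b \lor (\lnot d \lor d))) \to (a \land e)): α-rule — add (f \lor (\lnot b \lor (\lnot d \lor d))), \lnot (a \land e).
            (f \lor (\lnot b \lor (\lnot d \lor d))): β-rule — branch into f  //  (\lnot b \lor (\lnot d \lor d)).
              branch 2.1.1.1 (add f):
                \lnot (a \land e): β-rule — branch into \lnot a  //  \lnot e.
                  branch 2.1.1.1.1 (add \lnot a):
                    ○ open, literals {a=0, f=1}.
                  branch 2.1.1.1.2 (add \lnot e):
                    ○ open, literals {e=0, f=1}.
              branch 2.1.1.2 (add (\lnot b \lor (\lnot d \lor d))):
                \lnot (a \land e): β-rule — branch into \lnot a  //  \lnot e.
                  branch 2.1.1.2.1 (add \lnot a):
                    (\lnot b \lor (\lnot d \lor d)): β-rule — branch into \lnot b  //  (\lnot d \lor d).
                      branch 2.1.1.2.1.1 (add \lnot b):
                        ○ open, literals {a=0, b=0}.
                      branch 2.1.1.2.1.2 (add (\lnot d \lor d)):
                        (\lnot d \lor d): β-rule — branch into \lnot d  //  d.
                          branch 2.1.1.2.1.2.1 (add \lnot d):
                            ○ open, literals {a=0, d=0}.
                          branch 2.1.1.2.1.2.2 (add d):
                            ○ open, literals {a=0, d=1}.
                  branch 2.1.1.2.2 (add \lnot e):
                    (\lnot b \lor (\lnot d \lor d)): β-rule — branch into \lnot b  //  (\lnot d \lor d).
                      branch 2.1.1.2.2.1 (add \lnot b):
                        ○ open, literals {b=0, e=0}.
                      branch 2.1.1.2.2.2 (add (\lnot d \lor d)):
                        (\lnot d \lor d): β-rule — branch into \lnot d  //  d.
                          branch 2.1.1.2.2.2.1 (add \lnot d):
                            ○ open, literals {d=0, e=0}.
                          branch 2.1.1.2.2.2.2 (add d):
                            ○ open, literals {d=1, e=0}.
          branch 2.1.2 (add \lnot a):
            ○ open, literals {a=0}.
      branch 2.2 (add (a \leftrightarrow \lnot f)):
        (a \leftrightarrow \lnot f): β-rule — branch into a, \lnot f  //  \lnot a, \lnot \lnot f.
          branch 2.2.1 (add a, \lnot f):
            ○ open, literals {a=1, f=0}.
          branch 2.2.2 (add \lnot a, \lnot \lnot f):
            ○ open, literals {a=0, f=1}.
0 branches closed, 12 open.
Each open branch fixes some atoms; the unmentioned ones are free. Counting distinct full assignments: branch {b=1} (f, a, e, c, d) contributes 32 new; branch {a=0, f=1} (b, e, c, d) contributes 8 new; branch {e=0, f=1} (a, b, c, d) contributes 4 new; branch {a=0, b=0} (f, e, c, d) contributes 8 new; branch {a=0, d=0} (f, b, e, c) contributes 0 new; branch {a=0, d=1} (f, b, e, c) contributes 0 new; branch {b=0, e=0} (f, a, c, d) contributes 4 new; branch {d=0, e=0} (f, a, b, c) contributes 0 new; branch {d=1, e=0} (f, a, b, c) contributes 0 new; branch {a=0} (f, b, e, c, d) contributes 0 new; branch {a=1, f=0} (b, e, c, d) contributes 4 new; branch {a=0, f=1} (b, e, c, d) contributes 0 new. Total: 60.

60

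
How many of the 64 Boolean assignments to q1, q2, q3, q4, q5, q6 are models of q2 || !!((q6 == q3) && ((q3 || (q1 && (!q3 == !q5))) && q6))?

40

Initial set: {(q2 || !!((q6 == q3) && ((q3 || (q1 && (!q3 == !q5))) && q6)))}.
(q2 || !!((q6 == q3) && ((q3 || (q1 && (!q3 == !q5))) && q6))): β-rule — branch into q2  //  !!((q6 == q3) && ((q3 || (q1 && (!q3 == !q5))) && q6)).
  branch 1 (add q2):
    ○ open, literals {q2=T}.
  branch 2 (add !!((q6 == q3) && ((q3 || (q1 && (!q3 == !q5))) && q6))):
    !!((q6 == q3) && ((q3 || (q1 && (!q3 == !q5))) && q6)): drop double negation, giving ((q6 == q3) && ((q3 || (q1 && (!q3 == !q5))) && q6)).
    ((q6 == q3) && ((q3 || (q1 && (!q3 == !q5))) && q6)): α-rule — add (q6 == q3), ((q3 || (q1 && (!q3 == !q5))) && q6).
    ((q3 || (q1 && (!q3 == !q5))) && q6): α-rule — add (q3 || (q1 && (!q3 == !q5))), q6.
    (q6 == q3): β-rule — branch into q6, q3  //  !q6, !q3.
      branch 2.1 (add q6, q3):
        (q3 || (q1 && (!q3 == !q5))): β-rule — branch into q3  //  (q1 && (!q3 == !q5)).
          branch 2.1.1 (add q3):
            ○ open, literals {q3=T, q6=T}.
          branch 2.1.2 (add (q1 && (!q3 == !q5))):
            (q1 && (!q3 == !q5)): α-rule — add q1, (!q3 == !q5).
            (!q3 == !q5): β-rule — branch into !q3, !q5  //  !!q3, !!q5.
              branch 2.1.2.1 (add !q3, !q5):
                × closes — contains both q3 and !q3.
              branch 2.1.2.2 (add !!q3, !!q5):
                ○ open, literals {q1=T, q3=T, q5=T, q6=T}.
      branch 2.2 (add !q6, !q3):
        × closes — contains both q6 and !q6.
2 branches closed, 3 open.
Each open branch fixes some atoms; the unmentioned ones are free. Counting distinct full assignments: branch {q2=T} (q1, q3, q4, q5, q6) contributes 32 new; branch {q3=T, q6=T} (q1, q2, q4, q5) contributes 8 new; branch {q1=T, q3=T, q5=T, q6=T} (q2, q4) contributes 0 new. Total: 40.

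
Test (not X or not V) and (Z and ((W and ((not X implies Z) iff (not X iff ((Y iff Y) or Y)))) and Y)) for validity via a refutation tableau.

Not valid

Assume the negation and expand:
Initial set: {not ((not X or not V) and (Z and ((W and ((not X implies Z) iff (not X iff ((Y iff Y) or Y)))) and Y)))}.
not ((not X or not V) and (Z and ((W and ((not X implies Z) iff (not X iff ((Y iff Y) or Y)))) and Y))): β-rule — branch into not (not X or not V)  //  not (Z and ((W and ((not X implies Z) iff (not X iff ((Y iff Y) or Y)))) and Y)).
  branch 1 (add not (not X or not V)):
    not (not X or not V): α-rule — add not not X, not not V.
    ○ open, literals {V=true, X=true}.
  branch 2 (add not (Z and ((W and ((not X implies Z) iff (not X iff ((Y iff Y) or Y)))) and Y))):
    not (Z and ((W and ((not X implies Z) iff (not X iff ((Y iff Y) or Y)))) and Y)): β-rule — branch into not Z  //  not ((W and ((not X implies Z) iff (not X iff ((Y iff Y) or Y)))) and Y).
      branch 2.1 (add not Z):
        ○ open, literals {Z=false}.
      branch 2.2 (add not ((W and ((not X implies Z) iff (not X iff ((Y iff Y) or Y)))) and Y)):
        not ((W and ((not X implies Z) iff (not X iff ((Y iff Y) or Y)))) and Y): β-rule — branch into not (W and ((not X implies Z) iff (not X iff ((Y iff Y) or Y))))  //  not Y.
          branch 2.2.1 (add not (W and ((not X implies Z) iff (not X iff ((Y iff Y) or Y))))):
            not (W and ((not X implies Z) iff (not X iff ((Y iff Y) or Y)))): β-rule — branch into not W  //  not ((not X implies Z) iff (not X iff ((Y iff Y) or Y))).
              branch 2.2.1.1 (add not W):
                ○ open, literals {W=false}.
              branch 2.2.1.2 (add not ((not X implies Z) iff (not X iff ((Y iff Y) or Y)))):
                not ((not X implies Z) iff (not X iff ((Y iff Y) or Y))): β-rule — branch into (not X implies Z), not (not X iff ((Y iff Y) or Y))  //  not (not X implies Z), (not X iff ((Y iff Y) or Y)).
                  branch 2.2.1.2.1 (add (not X implies Z), not (not X iff ((Y iff Y) or Y))):
                    (not X implies Z): β-rule — branch into not not X  //  Z.
                      branch 2.2.1.2.1.1 (add not not X):
                        not (not X iff ((Y iff Y) or Y)): β-rule — branch into not X, not ((Y iff Y) or Y)  //  not not X, ((Y iff Y) or Y).
                          branch 2.2.1.2.1.1.1 (add not X, not ((Y iff Y) or Y)):
                            × closes — contains both X and not X.
                          branch 2.2.1.2.1.1.2 (add not not X, ((Y iff Y) or Y)):
                            ((Y iff Y) or Y): β-rule — branch into (Y iff Y)  //  Y.
                              branch 2.2.1.2.1.1.2.1 (add (Y iff Y)):
                                (Y iff Y): β-rule — branch into Y, Y  //  not Y, not Y.
                                  branch 2.2.1.2.1.1.2.1.1 (add Y, Y):
                                    ○ open, literals {X=true, Y=true}.
                                  branch 2.2.1.2.1.1.2.1.2 (add not Y, not Y):
                                    ○ open, literals {X=true, Y=false}.
                              branch 2.2.1.2.1.1.2.2 (add Y):
                                ○ open, literals {X=true, Y=true}.
                      branch 2.2.1.2.1.2 (add Z):
                        not (not X iff ((Y iff Y) or Y)): β-rule — branch into not X, not ((Y iff Y) or Y)  //  not not X, ((Y iff Y) or Y).
                          branch 2.2.1.2.1.2.1 (add not X, not ((Y iff Y) or Y)):
                            not ((Y iff Y) or Y): α-rule — add not (Y iff Y), not Y.
                            not (Y iff Y): β-rule — branch into Y, not Y  //  not Y, Y.
                              branch 2.2.1.2.1.2.1.1 (add Y, not Y):
                                × closes — contains both Y and not Y.
                              branch 2.2.1.2.1.2.1.2 (add not Y, Y):
                                × closes — contains both Y and not Y.
                          branch 2.2.1.2.1.2.2 (add not not X, ((Y iff Y) or Y)):
                            ((Y iff Y) or Y): β-rule — branch into (Y iff Y)  //  Y.
                              branch 2.2.1.2.1.2.2.1 (add (Y iff Y)):
                                (Y iff Y): β-rule — branch into Y, Y  //  not Y, not Y.
                                  branch 2.2.1.2.1.2.2.1.1 (add Y, Y):
                                    ○ open, literals {X=true, Y=true, Z=true}.
                                  branch 2.2.1.2.1.2.2.1.2 (add not Y, not Y):
                                    ○ open, literals {X=true, Y=false, Z=true}.
                              branch 2.2.1.2.1.2.2.2 (add Y):
                                ○ open, literals {X=true, Y=true, Z=true}.
                  branch 2.2.1.2.2 (add not (not X implies Z), (not X iff ((Y iff Y) or Y))):
                    not (not X implies Z): α-rule — add not X, not Z.
                    (not X iff ((Y iff Y) or Y)): β-rule — branch into not X, ((Y iff Y) or Y)  //  not not X, not ((Y iff Y) or Y).
                      branch 2.2.1.2.2.1 (add not X, ((Y iff Y) or Y)):
                        ((Y iff Y) or Y): β-rule — branch into (Y iff Y)  //  Y.
                          branch 2.2.1.2.2.1.1 (add (Y iff Y)):
                            (Y iff Y): β-rule — branch into Y, Y  //  not Y, not Y.
                              branch 2.2.1.2.2.1.1.1 (add Y, Y):
                                ○ open, literals {X=false, Y=true, Z=false}.
                              branch 2.2.1.2.2.1.1.2 (add not Y, not Y):
                                ○ open, literals {X=false, Y=false, Z=false}.
                          branch 2.2.1.2.2.1.2 (add Y):
                            ○ open, literals {X=false, Y=true, Z=false}.
                      branch 2.2.1.2.2.2 (add not not X, not ((Y iff Y) or Y)):
                        × closes — contains both X and not X.
          branch 2.2.2 (add not Y):
            ○ open, literals {Y=false}.
4 branches closed, 13 open.
An open branch gives a countermodel: V=true, X=true (unmentioned atoms arbitrary); under it the original formula is false.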